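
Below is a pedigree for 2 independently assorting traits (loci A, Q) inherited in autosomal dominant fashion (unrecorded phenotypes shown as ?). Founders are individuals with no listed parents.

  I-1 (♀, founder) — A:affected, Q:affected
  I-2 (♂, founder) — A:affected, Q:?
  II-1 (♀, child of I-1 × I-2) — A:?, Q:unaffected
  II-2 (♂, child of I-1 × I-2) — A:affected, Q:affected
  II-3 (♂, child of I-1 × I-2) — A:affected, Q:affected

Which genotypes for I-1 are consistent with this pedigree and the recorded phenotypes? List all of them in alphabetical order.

I-1 ∈ {AA Qq, Aa Qq}

A/I-1 aff ·: Aa|AA
A/I-2 aff ·: Aa|AA
A/II-1 ? I-1×I-2: aa|Aa|AA
A/II-2 aff I-1×I-2: Aa|AA
A/II-3 aff I-1×I-2: Aa|AA
⇒ A over [I-1,I-2,II-1,II-2,II-3]: 29 consistent
Q/I-1 aff ·: Qq
Q/I-2 ? ·: qq|Qq
Q/II-1 un I-1×I-2: qq
Q/II-2 aff I-1×I-2: Qq|QQ
Q/II-3 aff I-1×I-2: Qq|QQ
⇒ Q over [I-1,I-2,II-1,II-2,II-3]: 5 consistent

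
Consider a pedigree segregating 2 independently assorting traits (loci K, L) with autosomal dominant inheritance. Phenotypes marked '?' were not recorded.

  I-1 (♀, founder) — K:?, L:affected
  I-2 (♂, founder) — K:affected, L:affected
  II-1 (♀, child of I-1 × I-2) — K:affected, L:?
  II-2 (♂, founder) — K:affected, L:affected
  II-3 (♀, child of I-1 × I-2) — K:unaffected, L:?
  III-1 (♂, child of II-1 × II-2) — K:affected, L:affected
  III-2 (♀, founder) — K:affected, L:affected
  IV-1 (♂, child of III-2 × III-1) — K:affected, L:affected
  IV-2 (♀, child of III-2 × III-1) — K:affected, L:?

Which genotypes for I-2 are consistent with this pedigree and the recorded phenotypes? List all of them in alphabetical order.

I-2 ∈ {Kk LL, Kk Ll}

K/I-1 ? ·: kk|Kk
K/I-2 aff ·: Kk
K/II-1 aff I-1×I-2: Kk|KK
K/II-2 aff ·: Kk|KK
K/II-3 un I-1×I-2: kk
K/III-1 aff II-1×II-2: Kk|KK
K/III-2 aff ·: Kk|KK
K/IV-1 aff III-2×III-1: Kk|KK
K/IV-2 aff III-2×III-1: Kk|KK
⇒ K over [I-1,I-2,II-1,II-2,II-3,III-1,III-2,IV-1,IV-2]: 70 consistent
L/I-1 aff ·: Ll|LL
L/I-2 aff ·: Ll|LL
L/II-1 ? I-1×I-2: ll|Ll|LL
L/II-2 aff ·: Ll|LL
L/II-3 ? I-1×I-2: ll|Ll|LL
L/III-1 aff II-1×II-2: Ll|LL
L/III-2 aff ·: Ll|LL
L/IV-1 aff III-2×III-1: Ll|LL
L/IV-2 ? III-2×III-1: ll|Ll|LL
⇒ L over [I-1,I-2,II-1,II-2,II-3,III-1,III-2,IV-1,IV-2]: 430 consistent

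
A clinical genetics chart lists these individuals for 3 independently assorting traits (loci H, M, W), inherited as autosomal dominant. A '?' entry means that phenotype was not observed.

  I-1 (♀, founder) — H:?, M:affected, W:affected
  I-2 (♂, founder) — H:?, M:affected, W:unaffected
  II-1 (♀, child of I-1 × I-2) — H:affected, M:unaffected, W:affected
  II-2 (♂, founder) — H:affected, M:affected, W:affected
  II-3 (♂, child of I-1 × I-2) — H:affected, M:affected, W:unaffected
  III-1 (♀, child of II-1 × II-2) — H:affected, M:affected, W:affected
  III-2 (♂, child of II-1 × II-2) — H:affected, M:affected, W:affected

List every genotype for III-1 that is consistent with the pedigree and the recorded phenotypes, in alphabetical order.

H/I-1 ? ·: hh|Hh|HH
H/I-2 ? ·: hh|Hh|HH
H/II-1 aff I-1×I-2: Hh|HH
H/II-2 aff ·: Hh|HH
H/II-3 aff I-1×I-2: Hh|HH
H/III-1 aff II-1×II-2: Hh|HH
H/III-2 aff II-1×II-2: Hh|HH
⇒ H over [I-1,I-2,II-1,II-2,II-3,III-1,III-2]: 115 consistent
M/I-1 aff ·: Mm
M/I-2 aff ·: Mm
M/II-1 un I-1×I-2: mm
M/II-2 aff ·: Mm|MM
M/II-3 aff I-1×I-2: Mm|MM
M/III-1 aff II-1×II-2: Mm
M/III-2 aff II-1×II-2: Mm
⇒ M over [I-1,I-2,II-1,II-2,II-3,III-1,III-2]: 4 consistent
W/I-1 aff ·: Ww
W/I-2 un ·: ww
W/II-1 aff I-1×I-2: Ww
W/II-2 aff ·: Ww|WW
W/II-3 un I-1×I-2: ww
W/III-1 aff II-1×II-2: Ww|WW
W/III-2 aff II-1×II-2: Ww|WW
⇒ W over [I-1,I-2,II-1,II-2,II-3,III-1,III-2]: 8 consistent

III-1 ∈ {HH Mm WW, HH Mm Ww, Hh Mm WW, Hh Mm Ww}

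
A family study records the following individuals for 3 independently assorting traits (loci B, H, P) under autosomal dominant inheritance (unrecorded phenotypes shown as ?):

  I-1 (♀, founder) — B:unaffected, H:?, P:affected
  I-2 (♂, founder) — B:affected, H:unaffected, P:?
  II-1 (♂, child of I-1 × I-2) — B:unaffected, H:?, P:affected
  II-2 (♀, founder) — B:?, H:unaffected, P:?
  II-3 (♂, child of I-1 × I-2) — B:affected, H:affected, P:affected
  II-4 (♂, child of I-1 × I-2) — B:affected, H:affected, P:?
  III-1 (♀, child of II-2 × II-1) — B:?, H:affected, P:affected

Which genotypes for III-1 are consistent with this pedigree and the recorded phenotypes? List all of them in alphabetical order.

B/I-1 un ·: bb
B/I-2 aff ·: Bb
B/II-1 un I-1×I-2: bb
B/II-2 ? ·: bb|Bb|BB
B/II-3 aff I-1×I-2: Bb
B/II-4 aff I-1×I-2: Bb
B/III-1 ? II-2×II-1: bb|Bb
⇒ B over [I-1,I-2,II-1,II-2,II-3,II-4,III-1]: 4 consistent
H/I-1 ? ·: Hh|HH
H/I-2 un ·: hh
H/II-1 ? I-1×I-2: Hh
H/II-2 un ·: hh
H/II-3 aff I-1×I-2: Hh
H/II-4 aff I-1×I-2: Hh
H/III-1 aff II-2×II-1: Hh
⇒ H over [I-1,I-2,II-1,II-2,II-3,II-4,III-1]: 2 consistent
P/I-1 aff ·: Pp|PP
P/I-2 ? ·: pp|Pp|PP
P/II-1 aff I-1×I-2: Pp|PP
P/II-2 ? ·: pp|Pp|PP
P/II-3 aff I-1×I-2: Pp|PP
P/II-4 ? I-1×I-2: pp|Pp|PP
P/III-1 aff II-2×II-1: Pp|PP
⇒ P over [I-1,I-2,II-1,II-2,II-3,II-4,III-1]: 145 consistent

III-1 ∈ {Bb Hh PP, Bb Hh Pp, bb Hh PP, bb Hh Pp}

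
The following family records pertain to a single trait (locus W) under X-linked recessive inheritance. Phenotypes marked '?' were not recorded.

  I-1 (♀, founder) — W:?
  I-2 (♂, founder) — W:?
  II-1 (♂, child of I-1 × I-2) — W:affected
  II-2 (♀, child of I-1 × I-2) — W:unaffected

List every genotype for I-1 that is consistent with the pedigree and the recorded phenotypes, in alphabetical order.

W/I-1 ? ·: X^WX^w|X^wX^w
W/I-2 ? ·: X^WY|X^wY
W/II-1 aff I-1×I-2: X^wY
W/II-2 un I-1×I-2: X^WX^W|X^WX^w
⇒ W over [I-1,I-2,II-1,II-2]: 4 consistent

I-1 ∈ {X^WX^w, X^wX^w}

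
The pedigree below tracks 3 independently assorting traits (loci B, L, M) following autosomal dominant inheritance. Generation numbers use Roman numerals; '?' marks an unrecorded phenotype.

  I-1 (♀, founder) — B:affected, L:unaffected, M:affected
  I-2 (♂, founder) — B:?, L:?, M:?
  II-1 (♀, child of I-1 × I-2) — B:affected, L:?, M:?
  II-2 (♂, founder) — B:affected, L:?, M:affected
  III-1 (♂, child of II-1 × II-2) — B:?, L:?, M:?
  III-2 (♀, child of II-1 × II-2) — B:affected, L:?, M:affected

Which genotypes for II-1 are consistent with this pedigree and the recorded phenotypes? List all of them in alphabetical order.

II-1 ∈ {BB Ll MM, BB Ll Mm, BB Ll mm, BB ll MM, BB ll Mm, BB ll mm, Bb Ll MM, Bb Ll Mm, Bb Ll mm, Bb ll MM, Bb ll Mm, Bb ll mm}

B/I-1 aff ·: Bb|BB
B/I-2 ? ·: bb|Bb|BB
B/II-1 aff I-1×I-2: Bb|BB
B/II-2 aff ·: Bb|BB
B/III-1 ? II-1×II-2: bb|Bb|BB
B/III-2 aff II-1×II-2: Bb|BB
⇒ B over [I-1,I-2,II-1,II-2,III-1,III-2]: 70 consistent
L/I-1 un ·: ll
L/I-2 ? ·: ll|Ll|LL
L/II-1 ? I-1×I-2: ll|Ll
L/II-2 ? ·: ll|Ll|LL
L/III-1 ? II-1×II-2: ll|Ll|LL
L/III-2 ? II-1×II-2: ll|Ll|LL
⇒ L over [I-1,I-2,II-1,II-2,III-1,III-2]: 46 consistent
M/I-1 aff ·: Mm|MM
M/I-2 ? ·: mm|Mm|MM
M/II-1 ? I-1×I-2: mm|Mm|MM
M/II-2 aff ·: Mm|MM
M/III-1 ? II-1×II-2: mm|Mm|MM
M/III-2 aff II-1×II-2: Mm|MM
⇒ M over [I-1,I-2,II-1,II-2,III-1,III-2]: 76 consistent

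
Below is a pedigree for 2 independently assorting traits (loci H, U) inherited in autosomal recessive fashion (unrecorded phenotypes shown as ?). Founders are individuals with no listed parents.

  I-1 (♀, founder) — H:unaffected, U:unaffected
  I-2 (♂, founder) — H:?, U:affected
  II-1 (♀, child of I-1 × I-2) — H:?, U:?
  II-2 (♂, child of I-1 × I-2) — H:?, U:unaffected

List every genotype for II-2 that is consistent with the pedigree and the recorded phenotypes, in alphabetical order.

II-2 ∈ {HH Uu, Hh Uu, hh Uu}

H/I-1 un ·: HH|Hh
H/I-2 ? ·: HH|Hh|hh
H/II-1 ? I-1×I-2: HH|Hh|hh
H/II-2 ? I-1×I-2: HH|Hh|hh
⇒ H over [I-1,I-2,II-1,II-2]: 23 consistent
U/I-1 un ·: UU|Uu
U/I-2 aff ·: uu
U/II-1 ? I-1×I-2: Uu|uu
U/II-2 un I-1×I-2: Uu
⇒ U over [I-1,I-2,II-1,II-2]: 3 consistent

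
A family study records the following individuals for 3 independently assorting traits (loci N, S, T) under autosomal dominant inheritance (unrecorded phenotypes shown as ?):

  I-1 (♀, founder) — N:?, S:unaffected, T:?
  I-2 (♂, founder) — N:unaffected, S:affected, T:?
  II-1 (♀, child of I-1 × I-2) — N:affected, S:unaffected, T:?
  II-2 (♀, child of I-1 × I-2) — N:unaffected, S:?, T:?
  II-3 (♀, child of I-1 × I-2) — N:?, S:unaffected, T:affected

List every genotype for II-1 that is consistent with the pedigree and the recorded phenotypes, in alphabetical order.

II-1 ∈ {Nn ss TT, Nn ss Tt, Nn ss tt}

N/I-1 ? ·: Nn
N/I-2 un ·: nn
N/II-1 aff I-1×I-2: Nn
N/II-2 un I-1×I-2: nn
N/II-3 ? I-1×I-2: nn|Nn
⇒ N over [I-1,I-2,II-1,II-2,II-3]: 2 consistent
S/I-1 un ·: ss
S/I-2 aff ·: Ss
S/II-1 un I-1×I-2: ss
S/II-2 ? I-1×I-2: ss|Ss
S/II-3 un I-1×I-2: ss
⇒ S over [I-1,I-2,II-1,II-2,II-3]: 2 consistent
T/I-1 ? ·: tt|Tt|TT
T/I-2 ? ·: tt|Tt|TT
T/II-1 ? I-1×I-2: tt|Tt|TT
T/II-2 ? I-1×I-2: tt|Tt|TT
T/II-3 aff I-1×I-2: Tt|TT
⇒ T over [I-1,I-2,II-1,II-2,II-3]: 45 consistent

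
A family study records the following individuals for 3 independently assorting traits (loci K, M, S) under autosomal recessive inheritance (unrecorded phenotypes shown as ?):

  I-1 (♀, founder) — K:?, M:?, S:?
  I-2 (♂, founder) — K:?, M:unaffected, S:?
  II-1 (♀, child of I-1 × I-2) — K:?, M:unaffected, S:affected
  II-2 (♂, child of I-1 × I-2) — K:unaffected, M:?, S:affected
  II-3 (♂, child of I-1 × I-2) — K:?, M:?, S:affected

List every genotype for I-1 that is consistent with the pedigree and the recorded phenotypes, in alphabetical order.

K/I-1 ? ·: KK|Kk|kk
K/I-2 ? ·: KK|Kk|kk
K/II-1 ? I-1×I-2: KK|Kk|kk
K/II-2 un I-1×I-2: KK|Kk
K/II-3 ? I-1×I-2: KK|Kk|kk
⇒ K over [I-1,I-2,II-1,II-2,II-3]: 45 consistent
M/I-1 ? ·: MM|Mm|mm
M/I-2 un ·: MM|Mm
M/II-1 un I-1×I-2: MM|Mm
M/II-2 ? I-1×I-2: MM|Mm|mm
M/II-3 ? I-1×I-2: MM|Mm|mm
⇒ M over [I-1,I-2,II-1,II-2,II-3]: 40 consistent
S/I-1 ? ·: Ss|ss
S/I-2 ? ·: Ss|ss
S/II-1 aff I-1×I-2: ss
S/II-2 aff I-1×I-2: ss
S/II-3 aff I-1×I-2: ss
⇒ S over [I-1,I-2,II-1,II-2,II-3]: 4 consistent

I-1 ∈ {KK MM Ss, KK MM ss, KK Mm Ss, KK Mm ss, KK mm Ss, KK mm ss, Kk MM Ss, Kk MM ss, Kk Mm Ss, Kk Mm ss, Kk mm Ss, Kk mm ss, kk MM Ss, kk MM ss, kk Mm Ss, kk Mm ss, kk mm Ss, kk mm ss}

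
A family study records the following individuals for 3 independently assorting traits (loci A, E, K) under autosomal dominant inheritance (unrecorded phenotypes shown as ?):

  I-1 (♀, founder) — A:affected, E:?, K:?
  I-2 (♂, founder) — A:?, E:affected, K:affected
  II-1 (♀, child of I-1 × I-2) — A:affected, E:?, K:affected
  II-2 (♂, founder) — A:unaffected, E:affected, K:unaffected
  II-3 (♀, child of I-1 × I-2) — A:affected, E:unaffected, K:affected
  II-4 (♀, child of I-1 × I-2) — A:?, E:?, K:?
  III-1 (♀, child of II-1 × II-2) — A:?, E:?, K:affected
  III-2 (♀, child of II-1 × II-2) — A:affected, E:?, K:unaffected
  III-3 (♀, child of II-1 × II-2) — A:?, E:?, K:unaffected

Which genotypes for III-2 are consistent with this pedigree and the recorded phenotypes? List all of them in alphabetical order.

A/I-1 aff ·: Aa|AA
A/I-2 ? ·: aa|Aa|AA
A/II-1 aff I-1×I-2: Aa|AA
A/II-2 un ·: aa
A/II-3 aff I-1×I-2: Aa|AA
A/II-4 ? I-1×I-2: aa|Aa|AA
A/III-1 ? II-1×II-2: aa|Aa
A/III-2 aff II-1×II-2: Aa
A/III-3 ? II-1×II-2: aa|Aa
⇒ A over [I-1,I-2,II-1,II-2,II-3,II-4,III-1,III-2,III-3]: 83 consistent
E/I-1 ? ·: ee|Ee
E/I-2 aff ·: Ee
E/II-1 ? I-1×I-2: ee|Ee|EE
E/II-2 aff ·: Ee|EE
E/II-3 un I-1×I-2: ee
E/II-4 ? I-1×I-2: ee|Ee|EE
E/III-1 ? II-1×II-2: ee|Ee|EE
E/III-2 ? II-1×II-2: ee|Ee|EE
E/III-3 ? II-1×II-2: ee|Ee|EE
⇒ E over [I-1,I-2,II-1,II-2,II-3,II-4,III-1,III-2,III-3]: 247 consistent
K/I-1 ? ·: kk|Kk|KK
K/I-2 aff ·: Kk|KK
K/II-1 aff I-1×I-2: Kk
K/II-2 un ·: kk
K/II-3 aff I-1×I-2: Kk|KK
K/II-4 ? I-1×I-2: kk|Kk|KK
K/III-1 aff II-1×II-2: Kk
K/III-2 un II-1×II-2: kk
K/III-3 un II-1×II-2: kk
⇒ K over [I-1,I-2,II-1,II-2,II-3,II-4,III-1,III-2,III-3]: 17 consistent

III-2 ∈ {Aa EE kk, Aa Ee kk, Aa ee kk}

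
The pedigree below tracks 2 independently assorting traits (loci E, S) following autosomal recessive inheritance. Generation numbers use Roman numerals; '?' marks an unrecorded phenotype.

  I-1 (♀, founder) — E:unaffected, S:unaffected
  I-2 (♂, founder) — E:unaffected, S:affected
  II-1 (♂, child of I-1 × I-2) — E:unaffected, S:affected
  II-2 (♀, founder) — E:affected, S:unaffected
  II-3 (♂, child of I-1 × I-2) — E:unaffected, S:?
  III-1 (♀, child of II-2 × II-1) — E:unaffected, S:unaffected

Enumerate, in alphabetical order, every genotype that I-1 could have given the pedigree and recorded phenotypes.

E/I-1 un ·: EE|Ee
E/I-2 un ·: EE|Ee
E/II-1 un I-1×I-2: EE|Ee
E/II-2 aff ·: ee
E/II-3 un I-1×I-2: EE|Ee
E/III-1 un II-2×II-1: Ee
⇒ E over [I-1,I-2,II-1,II-2,II-3,III-1]: 13 consistent
S/I-1 un ·: Ss
S/I-2 aff ·: ss
S/II-1 aff I-1×I-2: ss
S/II-2 un ·: SS|Ss
S/II-3 ? I-1×I-2: Ss|ss
S/III-1 un II-2×II-1: Ss
⇒ S over [I-1,I-2,II-1,II-2,II-3,III-1]: 4 consistent

I-1 ∈ {EE Ss, Ee Ss}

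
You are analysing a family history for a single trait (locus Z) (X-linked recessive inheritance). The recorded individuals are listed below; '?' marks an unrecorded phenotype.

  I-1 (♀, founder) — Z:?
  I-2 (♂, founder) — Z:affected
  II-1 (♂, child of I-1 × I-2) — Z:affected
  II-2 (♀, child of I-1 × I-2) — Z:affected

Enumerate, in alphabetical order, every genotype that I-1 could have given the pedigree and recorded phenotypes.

Z/I-1 ? ·: X^ZX^z|X^zX^z
Z/I-2 aff ·: X^zY
Z/II-1 aff I-1×I-2: X^zY
Z/II-2 aff I-1×I-2: X^zX^z
⇒ Z over [I-1,I-2,II-1,II-2]: 2 consistent

I-1 ∈ {X^ZX^z, X^zX^z}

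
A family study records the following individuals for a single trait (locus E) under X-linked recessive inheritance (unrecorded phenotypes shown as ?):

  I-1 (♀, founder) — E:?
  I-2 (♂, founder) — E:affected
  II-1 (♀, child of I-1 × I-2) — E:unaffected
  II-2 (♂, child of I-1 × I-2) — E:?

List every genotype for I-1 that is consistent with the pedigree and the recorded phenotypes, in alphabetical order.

I-1 ∈ {X^EX^E, X^EX^e}

E/I-1 ? ·: X^EX^E|X^EX^e
E/I-2 aff ·: X^eY
E/II-1 un I-1×I-2: X^EX^e
E/II-2 ? I-1×I-2: X^EY|X^eY
⇒ E over [I-1,I-2,II-1,II-2]: 3 consistent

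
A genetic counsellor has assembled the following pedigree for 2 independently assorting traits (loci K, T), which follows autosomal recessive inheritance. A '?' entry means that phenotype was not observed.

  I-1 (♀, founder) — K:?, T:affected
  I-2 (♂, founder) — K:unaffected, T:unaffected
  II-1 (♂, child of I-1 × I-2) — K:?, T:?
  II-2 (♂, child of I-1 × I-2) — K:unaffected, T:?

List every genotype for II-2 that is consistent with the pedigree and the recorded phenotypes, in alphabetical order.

II-2 ∈ {KK Tt, KK tt, Kk Tt, Kk tt}

K/I-1 ? ·: KK|Kk|kk
K/I-2 un ·: KK|Kk
K/II-1 ? I-1×I-2: KK|Kk|kk
K/II-2 un I-1×I-2: KK|Kk
⇒ K over [I-1,I-2,II-1,II-2]: 18 consistent
T/I-1 aff ·: tt
T/I-2 un ·: TT|Tt
T/II-1 ? I-1×I-2: Tt|tt
T/II-2 ? I-1×I-2: Tt|tt
⇒ T over [I-1,I-2,II-1,II-2]: 5 consistent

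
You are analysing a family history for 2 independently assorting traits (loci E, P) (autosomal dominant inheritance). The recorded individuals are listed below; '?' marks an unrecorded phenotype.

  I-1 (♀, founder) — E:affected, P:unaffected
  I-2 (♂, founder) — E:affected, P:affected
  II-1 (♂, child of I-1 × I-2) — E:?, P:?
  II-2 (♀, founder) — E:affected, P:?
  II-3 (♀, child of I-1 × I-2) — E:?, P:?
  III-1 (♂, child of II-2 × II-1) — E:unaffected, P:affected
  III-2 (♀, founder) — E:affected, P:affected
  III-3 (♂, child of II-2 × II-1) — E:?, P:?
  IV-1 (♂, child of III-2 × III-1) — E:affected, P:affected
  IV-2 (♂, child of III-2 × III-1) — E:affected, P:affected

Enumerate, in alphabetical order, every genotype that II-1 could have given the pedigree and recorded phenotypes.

E/I-1 aff ·: Ee|EE
E/I-2 aff ·: Ee|EE
E/II-1 ? I-1×I-2: ee|Ee
E/II-2 aff ·: Ee
E/II-3 ? I-1×I-2: ee|Ee|EE
E/III-1 un II-2×II-1: ee
E/III-2 aff ·: Ee|EE
E/III-3 ? II-2×II-1: ee|Ee|EE
E/IV-1 aff III-2×III-1: Ee
E/IV-2 aff III-2×III-1: Ee
⇒ E over [I-1,I-2,II-1,II-2,II-3,III-1,III-2,III-3,IV-1,IV-2]: 54 consistent
P/I-1 un ·: pp
P/I-2 aff ·: Pp|PP
P/II-1 ? I-1×I-2: pp|Pp
P/II-2 ? ·: pp|Pp|PP
P/II-3 ? I-1×I-2: pp|Pp
P/III-1 aff II-2×II-1: Pp|PP
P/III-2 aff ·: Pp|PP
P/III-3 ? II-2×II-1: pp|Pp|PP
P/IV-1 aff III-2×III-1: Pp|PP
P/IV-2 aff III-2×III-1: Pp|PP
⇒ P over [I-1,I-2,II-1,II-2,II-3,III-1,III-2,III-3,IV-1,IV-2]: 291 consistent

II-1 ∈ {Ee Pp, Ee pp, ee Pp, ee pp}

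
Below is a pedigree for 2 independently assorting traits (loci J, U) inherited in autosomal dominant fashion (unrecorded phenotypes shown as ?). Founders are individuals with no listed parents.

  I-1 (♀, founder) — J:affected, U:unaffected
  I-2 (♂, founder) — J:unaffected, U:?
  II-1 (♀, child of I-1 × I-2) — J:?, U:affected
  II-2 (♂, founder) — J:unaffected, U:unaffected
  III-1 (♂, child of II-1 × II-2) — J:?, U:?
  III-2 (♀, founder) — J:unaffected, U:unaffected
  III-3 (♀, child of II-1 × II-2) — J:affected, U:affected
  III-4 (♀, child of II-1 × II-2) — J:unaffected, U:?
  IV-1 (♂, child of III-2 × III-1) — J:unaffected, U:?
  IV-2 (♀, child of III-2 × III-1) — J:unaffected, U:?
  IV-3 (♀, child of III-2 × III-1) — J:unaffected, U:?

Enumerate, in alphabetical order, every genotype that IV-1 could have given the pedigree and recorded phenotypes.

IV-1 ∈ {jj Uu, jj uu}

J/I-1 aff ·: Jj|JJ
J/I-2 un ·: jj
J/II-1 ? I-1×I-2: Jj
J/II-2 un ·: jj
J/III-1 ? II-1×II-2: jj|Jj
J/III-2 un ·: jj
J/III-3 aff II-1×II-2: Jj
J/III-4 un II-1×II-2: jj
J/IV-1 un III-2×III-1: jj
J/IV-2 un III-2×III-1: jj
J/IV-3 un III-2×III-1: jj
⇒ J over [I-1,I-2,II-1,II-2,III-1,III-2,III-3,III-4,IV-1,IV-2,IV-3]: 4 consistent
U/I-1 un ·: uu
U/I-2 ? ·: Uu|UU
U/II-1 aff I-1×I-2: Uu
U/II-2 un ·: uu
U/III-1 ? II-1×II-2: uu|Uu
U/III-2 un ·: uu
U/III-3 aff II-1×II-2: Uu
U/III-4 ? II-1×II-2: uu|Uu
U/IV-1 ? III-2×III-1: uu|Uu
U/IV-2 ? III-2×III-1: uu|Uu
U/IV-3 ? III-2×III-1: uu|Uu
⇒ U over [I-1,I-2,II-1,II-2,III-1,III-2,III-3,III-4,IV-1,IV-2,IV-3]: 36 consistent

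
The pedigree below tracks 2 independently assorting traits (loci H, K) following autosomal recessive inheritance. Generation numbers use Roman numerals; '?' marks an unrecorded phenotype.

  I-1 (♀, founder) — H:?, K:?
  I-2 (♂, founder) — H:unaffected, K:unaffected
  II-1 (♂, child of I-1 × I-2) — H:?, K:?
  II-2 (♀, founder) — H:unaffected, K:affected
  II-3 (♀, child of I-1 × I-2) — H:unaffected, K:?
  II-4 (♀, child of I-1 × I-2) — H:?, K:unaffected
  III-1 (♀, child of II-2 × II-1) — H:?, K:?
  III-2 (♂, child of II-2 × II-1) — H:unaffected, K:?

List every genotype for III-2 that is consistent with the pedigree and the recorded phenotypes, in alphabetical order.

H/I-1 ? ·: HH|Hh|hh
H/I-2 un ·: HH|Hh
H/II-1 ? I-1×I-2: HH|Hh|hh
H/II-2 un ·: HH|Hh
H/II-3 un I-1×I-2: HH|Hh
H/II-4 ? I-1×I-2: HH|Hh|hh
H/III-1 ? II-2×II-1: HH|Hh|hh
H/III-2 un II-2×II-1: HH|Hh
⇒ H over [I-1,I-2,II-1,II-2,II-3,II-4,III-1,III-2]: 269 consistent
K/I-1 ? ·: KK|Kk|kk
K/I-2 un ·: KK|Kk
K/II-1 ? I-1×I-2: KK|Kk|kk
K/II-2 aff ·: kk
K/II-3 ? I-1×I-2: KK|Kk|kk
K/II-4 un I-1×I-2: KK|Kk
K/III-1 ? II-2×II-1: Kk|kk
K/III-2 ? II-2×II-1: Kk|kk
⇒ K over [I-1,I-2,II-1,II-2,II-3,II-4,III-1,III-2]: 91 consistent

III-2 ∈ {HH Kk, HH kk, Hh Kk, Hh kk}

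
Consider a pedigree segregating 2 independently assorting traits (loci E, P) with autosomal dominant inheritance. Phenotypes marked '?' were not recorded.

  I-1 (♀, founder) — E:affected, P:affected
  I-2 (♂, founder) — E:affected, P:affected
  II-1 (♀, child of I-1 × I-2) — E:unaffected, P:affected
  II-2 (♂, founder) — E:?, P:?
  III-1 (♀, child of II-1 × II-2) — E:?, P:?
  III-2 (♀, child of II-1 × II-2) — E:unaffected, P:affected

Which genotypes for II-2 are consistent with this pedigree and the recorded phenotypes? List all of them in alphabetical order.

II-2 ∈ {Ee PP, Ee Pp, Ee pp, ee PP, ee Pp, ee pp}

E/I-1 aff ·: Ee
E/I-2 aff ·: Ee
E/II-1 un I-1×I-2: ee
E/II-2 ? ·: ee|Ee
E/III-1 ? II-1×II-2: ee|Ee
E/III-2 un II-1×II-2: ee
⇒ E over [I-1,I-2,II-1,II-2,III-1,III-2]: 3 consistent
P/I-1 aff ·: Pp|PP
P/I-2 aff ·: Pp|PP
P/II-1 aff I-1×I-2: Pp|PP
P/II-2 ? ·: pp|Pp|PP
P/III-1 ? II-1×II-2: pp|Pp|PP
P/III-2 aff II-1×II-2: Pp|PP
⇒ P over [I-1,I-2,II-1,II-2,III-1,III-2]: 60 consistent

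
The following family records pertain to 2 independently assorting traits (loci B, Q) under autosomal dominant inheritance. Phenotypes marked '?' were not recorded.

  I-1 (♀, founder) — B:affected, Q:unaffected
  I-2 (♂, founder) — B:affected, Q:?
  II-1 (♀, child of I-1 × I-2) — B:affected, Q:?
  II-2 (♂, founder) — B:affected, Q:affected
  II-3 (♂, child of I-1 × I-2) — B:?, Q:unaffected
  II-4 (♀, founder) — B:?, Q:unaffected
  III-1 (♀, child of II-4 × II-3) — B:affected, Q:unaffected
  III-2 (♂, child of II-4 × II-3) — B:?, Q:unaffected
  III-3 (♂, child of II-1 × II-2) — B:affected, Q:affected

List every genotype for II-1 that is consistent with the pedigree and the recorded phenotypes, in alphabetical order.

B/I-1 aff ·: Bb|BB
B/I-2 aff ·: Bb|BB
B/II-1 aff I-1×I-2: Bb|BB
B/II-2 aff ·: Bb|BB
B/II-3 ? I-1×I-2: bb|Bb|BB
B/II-4 ? ·: bb|Bb|BB
B/III-1 aff II-4×II-3: Bb|BB
B/III-2 ? II-4×II-3: bb|Bb|BB
B/III-3 aff II-1×II-2: Bb|BB
⇒ B over [I-1,I-2,II-1,II-2,II-3,II-4,III-1,III-2,III-3]: 417 consistent
Q/I-1 un ·: qq
Q/I-2 ? ·: qq|Qq
Q/II-1 ? I-1×I-2: qq|Qq
Q/II-2 aff ·: Qq|QQ
Q/II-3 un I-1×I-2: qq
Q/II-4 un ·: qq
Q/III-1 un II-4×II-3: qq
Q/III-2 un II-4×II-3: qq
Q/III-3 aff II-1×II-2: Qq|QQ
⇒ Q over [I-1,I-2,II-1,II-2,II-3,II-4,III-1,III-2,III-3]: 8 consistent

II-1 ∈ {BB Qq, BB qq, Bb Qq, Bb qq}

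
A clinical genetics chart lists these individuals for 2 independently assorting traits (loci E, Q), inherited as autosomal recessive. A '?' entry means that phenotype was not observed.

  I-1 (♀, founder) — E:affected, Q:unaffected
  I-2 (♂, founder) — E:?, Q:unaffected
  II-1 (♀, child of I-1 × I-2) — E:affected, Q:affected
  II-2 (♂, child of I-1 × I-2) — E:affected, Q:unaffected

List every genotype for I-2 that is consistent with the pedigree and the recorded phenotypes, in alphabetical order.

I-2 ∈ {Ee Qq, ee Qq}

E/I-1 aff ·: ee
E/I-2 ? ·: Ee|ee
E/II-1 aff I-1×I-2: ee
E/II-2 aff I-1×I-2: ee
⇒ E over [I-1,I-2,II-1,II-2]: 2 consistent
Q/I-1 un ·: Qq
Q/I-2 un ·: Qq
Q/II-1 aff I-1×I-2: qq
Q/II-2 un I-1×I-2: QQ|Qq
⇒ Q over [I-1,I-2,II-1,II-2]: 2 consistent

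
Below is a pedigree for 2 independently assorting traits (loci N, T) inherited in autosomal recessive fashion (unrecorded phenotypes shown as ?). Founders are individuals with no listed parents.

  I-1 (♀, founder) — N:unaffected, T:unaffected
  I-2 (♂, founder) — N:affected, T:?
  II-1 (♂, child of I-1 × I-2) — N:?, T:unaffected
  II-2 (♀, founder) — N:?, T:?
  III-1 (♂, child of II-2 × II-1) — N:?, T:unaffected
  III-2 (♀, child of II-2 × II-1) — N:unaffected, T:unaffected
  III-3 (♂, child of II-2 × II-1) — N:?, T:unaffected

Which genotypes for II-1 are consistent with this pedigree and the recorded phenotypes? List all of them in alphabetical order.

N/I-1 un ·: NN|Nn
N/I-2 aff ·: nn
N/II-1 ? I-1×I-2: Nn|nn
N/II-2 ? ·: NN|Nn|nn
N/III-1 ? II-2×II-1: NN|Nn|nn
N/III-2 un II-2×II-1: NN|Nn
N/III-3 ? II-2×II-1: NN|Nn|nn
⇒ N over [I-1,I-2,II-1,II-2,III-1,III-2,III-3]: 65 consistent
T/I-1 un ·: TT|Tt
T/I-2 ? ·: TT|Tt|tt
T/II-1 un I-1×I-2: TT|Tt
T/II-2 ? ·: TT|Tt|tt
T/III-1 un II-2×II-1: TT|Tt
T/III-2 un II-2×II-1: TT|Tt
T/III-3 un II-2×II-1: TT|Tt
⇒ T over [I-1,I-2,II-1,II-2,III-1,III-2,III-3]: 125 consistent

II-1 ∈ {Nn TT, Nn Tt, nn TT, nn Tt}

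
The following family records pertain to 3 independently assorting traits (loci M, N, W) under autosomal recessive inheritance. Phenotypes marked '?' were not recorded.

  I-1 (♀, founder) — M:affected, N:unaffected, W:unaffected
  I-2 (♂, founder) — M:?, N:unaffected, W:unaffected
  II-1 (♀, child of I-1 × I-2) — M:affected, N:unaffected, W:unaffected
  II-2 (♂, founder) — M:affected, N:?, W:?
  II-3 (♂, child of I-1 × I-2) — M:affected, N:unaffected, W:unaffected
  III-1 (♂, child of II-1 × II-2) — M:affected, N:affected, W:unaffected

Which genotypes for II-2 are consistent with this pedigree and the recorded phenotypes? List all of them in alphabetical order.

M/I-1 aff ·: mm
M/I-2 ? ·: Mm|mm
M/II-1 aff I-1×I-2: mm
M/II-2 aff ·: mm
M/II-3 aff I-1×I-2: mm
M/III-1 aff II-1×II-2: mm
⇒ M over [I-1,I-2,II-1,II-2,II-3,III-1]: 2 consistent
N/I-1 un ·: NN|Nn
N/I-2 un ·: NN|Nn
N/II-1 un I-1×I-2: Nn
N/II-2 ? ·: Nn|nn
N/II-3 un I-1×I-2: NN|Nn
N/III-1 aff II-1×II-2: nn
⇒ N over [I-1,I-2,II-1,II-2,II-3,III-1]: 12 consistent
W/I-1 un ·: WW|Ww
W/I-2 un ·: WW|Ww
W/II-1 un I-1×I-2: WW|Ww
W/II-2 ? ·: WW|Ww|ww
W/II-3 un I-1×I-2: WW|Ww
W/III-1 un II-1×II-2: WW|Ww
⇒ W over [I-1,I-2,II-1,II-2,II-3,III-1]: 58 consistent

II-2 ∈ {mm Nn WW, mm Nn Ww, mm Nn ww, mm nn WW, mm nn Ww, mm nn ww}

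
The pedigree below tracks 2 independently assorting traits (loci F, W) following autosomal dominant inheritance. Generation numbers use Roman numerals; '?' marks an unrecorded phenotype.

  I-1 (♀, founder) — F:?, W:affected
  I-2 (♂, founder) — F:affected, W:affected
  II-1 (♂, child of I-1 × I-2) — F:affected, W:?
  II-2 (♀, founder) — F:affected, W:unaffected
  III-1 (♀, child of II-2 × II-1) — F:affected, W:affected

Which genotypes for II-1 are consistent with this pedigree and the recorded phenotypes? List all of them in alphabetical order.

II-1 ∈ {FF WW, FF Ww, Ff WW, Ff Ww}

F/I-1 ? ·: ff|Ff|FF
F/I-2 aff ·: Ff|FF
F/II-1 aff I-1×I-2: Ff|FF
F/II-2 aff ·: Ff|FF
F/III-1 aff II-2×II-1: Ff|FF
⇒ F over [I-1,I-2,II-1,II-2,III-1]: 32 consistent
W/I-1 aff ·: Ww|WW
W/I-2 aff ·: Ww|WW
W/II-1 ? I-1×I-2: Ww|WW
W/II-2 un ·: ww
W/III-1 aff II-2×II-1: Ww
⇒ W over [I-1,I-2,II-1,II-2,III-1]: 7 consistent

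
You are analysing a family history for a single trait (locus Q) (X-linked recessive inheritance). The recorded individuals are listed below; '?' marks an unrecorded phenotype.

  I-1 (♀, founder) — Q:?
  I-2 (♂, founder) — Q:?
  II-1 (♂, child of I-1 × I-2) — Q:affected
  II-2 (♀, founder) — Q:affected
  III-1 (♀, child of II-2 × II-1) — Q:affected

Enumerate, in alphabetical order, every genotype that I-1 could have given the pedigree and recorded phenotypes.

I-1 ∈ {X^QX^q, X^qX^q}

Q/I-1 ? ·: X^QX^q|X^qX^q
Q/I-2 ? ·: X^QY|X^qY
Q/II-1 aff I-1×I-2: X^qY
Q/II-2 aff ·: X^qX^q
Q/III-1 aff II-2×II-1: X^qX^q
⇒ Q over [I-1,I-2,II-1,II-2,III-1]: 4 consistent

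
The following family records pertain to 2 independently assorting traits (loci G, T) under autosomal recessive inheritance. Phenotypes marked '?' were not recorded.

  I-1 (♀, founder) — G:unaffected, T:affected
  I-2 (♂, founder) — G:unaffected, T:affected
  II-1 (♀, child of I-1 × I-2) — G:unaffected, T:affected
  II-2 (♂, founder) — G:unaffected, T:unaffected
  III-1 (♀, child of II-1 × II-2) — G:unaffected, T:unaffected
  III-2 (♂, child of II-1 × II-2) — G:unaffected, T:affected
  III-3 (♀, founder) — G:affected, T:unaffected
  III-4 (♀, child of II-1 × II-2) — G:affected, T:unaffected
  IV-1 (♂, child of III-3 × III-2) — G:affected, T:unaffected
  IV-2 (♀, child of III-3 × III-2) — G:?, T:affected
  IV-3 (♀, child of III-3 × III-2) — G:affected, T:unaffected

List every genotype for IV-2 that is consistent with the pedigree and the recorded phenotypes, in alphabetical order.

G/I-1 un ·: GG|Gg
G/I-2 un ·: GG|Gg
G/II-1 un I-1×I-2: Gg
G/II-2 un ·: Gg
G/III-1 un II-1×II-2: GG|Gg
G/III-2 un II-1×II-2: Gg
G/III-3 aff ·: gg
G/III-4 aff II-1×II-2: gg
G/IV-1 aff III-3×III-2: gg
G/IV-2 ? III-3×III-2: Gg|gg
G/IV-3 aff III-3×III-2: gg
⇒ G over [I-1,I-2,II-1,II-2,III-1,III-2,III-3,III-4,IV-1,IV-2,IV-3]: 12 consistent
T/I-1 aff ·: tt
T/I-2 aff ·: tt
T/II-1 aff I-1×I-2: tt
T/II-2 un ·: Tt
T/III-1 un II-1×II-2: Tt
T/III-2 aff II-1×II-2: tt
T/III-3 un ·: Tt
T/III-4 un II-1×II-2: Tt
T/IV-1 un III-3×III-2: Tt
T/IV-2 aff III-3×III-2: tt
T/IV-3 un III-3×III-2: Tt
⇒ T over [I-1,I-2,II-1,II-2,III-1,III-2,III-3,III-4,IV-1,IV-2,IV-3]: 1 consistent

IV-2 ∈ {Gg tt, gg tt}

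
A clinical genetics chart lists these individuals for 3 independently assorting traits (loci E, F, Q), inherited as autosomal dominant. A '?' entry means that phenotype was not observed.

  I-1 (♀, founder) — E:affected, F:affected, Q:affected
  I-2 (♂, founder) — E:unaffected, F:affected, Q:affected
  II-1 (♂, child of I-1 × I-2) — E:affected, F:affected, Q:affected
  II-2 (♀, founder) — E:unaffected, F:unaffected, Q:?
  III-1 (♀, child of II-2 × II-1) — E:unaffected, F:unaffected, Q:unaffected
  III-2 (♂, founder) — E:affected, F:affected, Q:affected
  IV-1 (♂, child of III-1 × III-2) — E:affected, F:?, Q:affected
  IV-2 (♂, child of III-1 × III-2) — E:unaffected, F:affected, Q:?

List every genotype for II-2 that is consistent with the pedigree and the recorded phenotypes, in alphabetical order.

II-2 ∈ {ee ff Qq, ee ff qq}

E/I-1 aff ·: Ee|EE
E/I-2 un ·: ee
E/II-1 aff I-1×I-2: Ee
E/II-2 un ·: ee
E/III-1 un II-2×II-1: ee
E/III-2 aff ·: Ee
E/IV-1 aff III-1×III-2: Ee
E/IV-2 un III-1×III-2: ee
⇒ E over [I-1,I-2,II-1,II-2,III-1,III-2,IV-1,IV-2]: 2 consistent
F/I-1 aff ·: Ff|FF
F/I-2 aff ·: Ff|FF
F/II-1 aff I-1×I-2: Ff
F/II-2 un ·: ff
F/III-1 un II-2×II-1: ff
F/III-2 aff ·: Ff|FF
F/IV-1 ? III-1×III-2: ff|Ff
F/IV-2 aff III-1×III-2: Ff
⇒ F over [I-1,I-2,II-1,II-2,III-1,III-2,IV-1,IV-2]: 9 consistent
Q/I-1 aff ·: Qq|QQ
Q/I-2 aff ·: Qq|QQ
Q/II-1 aff I-1×I-2: Qq
Q/II-2 ? ·: qq|Qq
Q/III-1 un II-2×II-1: qq
Q/III-2 aff ·: Qq|QQ
Q/IV-1 aff III-1×III-2: Qq
Q/IV-2 ? III-1×III-2: qq|Qq
⇒ Q over [I-1,I-2,II-1,II-2,III-1,III-2,IV-1,IV-2]: 18 consistent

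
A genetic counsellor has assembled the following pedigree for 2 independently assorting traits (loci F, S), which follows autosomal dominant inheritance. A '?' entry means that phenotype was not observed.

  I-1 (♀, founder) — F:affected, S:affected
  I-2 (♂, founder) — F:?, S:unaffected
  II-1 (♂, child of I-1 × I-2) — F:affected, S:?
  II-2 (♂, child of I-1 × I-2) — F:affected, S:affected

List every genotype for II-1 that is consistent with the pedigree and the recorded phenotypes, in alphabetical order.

II-1 ∈ {FF Ss, FF ss, Ff Ss, Ff ss}

F/I-1 aff ·: Ff|FF
F/I-2 ? ·: ff|Ff|FF
F/II-1 aff I-1×I-2: Ff|FF
F/II-2 aff I-1×I-2: Ff|FF
⇒ F over [I-1,I-2,II-1,II-2]: 15 consistent
S/I-1 aff ·: Ss|SS
S/I-2 un ·: ss
S/II-1 ? I-1×I-2: ss|Ss
S/II-2 aff I-1×I-2: Ss
⇒ S over [I-1,I-2,II-1,II-2]: 3 consistent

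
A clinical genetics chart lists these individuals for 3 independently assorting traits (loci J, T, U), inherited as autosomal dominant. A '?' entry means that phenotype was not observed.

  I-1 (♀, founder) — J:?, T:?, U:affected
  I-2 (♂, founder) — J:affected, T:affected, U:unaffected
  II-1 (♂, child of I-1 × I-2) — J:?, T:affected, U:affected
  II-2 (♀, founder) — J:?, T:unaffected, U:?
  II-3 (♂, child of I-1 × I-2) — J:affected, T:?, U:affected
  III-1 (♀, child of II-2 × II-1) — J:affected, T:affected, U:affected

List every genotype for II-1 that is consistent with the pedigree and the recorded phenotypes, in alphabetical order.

II-1 ∈ {JJ TT Uu, JJ Tt Uu, Jj TT Uu, Jj Tt Uu, jj TT Uu, jj Tt Uu}

J/I-1 ? ·: jj|Jj|JJ
J/I-2 aff ·: Jj|JJ
J/II-1 ? I-1×I-2: jj|Jj|JJ
J/II-2 ? ·: jj|Jj|JJ
J/II-3 aff I-1×I-2: Jj|JJ
J/III-1 aff II-2×II-1: Jj|JJ
⇒ J over [I-1,I-2,II-1,II-2,II-3,III-1]: 74 consistent
T/I-1 ? ·: tt|Tt|TT
T/I-2 aff ·: Tt|TT
T/II-1 aff I-1×I-2: Tt|TT
T/II-2 un ·: tt
T/II-3 ? I-1×I-2: tt|Tt|TT
T/III-1 aff II-2×II-1: Tt
⇒ T over [I-1,I-2,II-1,II-2,II-3,III-1]: 18 consistent
U/I-1 aff ·: Uu|UU
U/I-2 un ·: uu
U/II-1 aff I-1×I-2: Uu
U/II-2 ? ·: uu|Uu|UU
U/II-3 aff I-1×I-2: Uu
U/III-1 aff II-2×II-1: Uu|UU
⇒ U over [I-1,I-2,II-1,II-2,II-3,III-1]: 10 consistent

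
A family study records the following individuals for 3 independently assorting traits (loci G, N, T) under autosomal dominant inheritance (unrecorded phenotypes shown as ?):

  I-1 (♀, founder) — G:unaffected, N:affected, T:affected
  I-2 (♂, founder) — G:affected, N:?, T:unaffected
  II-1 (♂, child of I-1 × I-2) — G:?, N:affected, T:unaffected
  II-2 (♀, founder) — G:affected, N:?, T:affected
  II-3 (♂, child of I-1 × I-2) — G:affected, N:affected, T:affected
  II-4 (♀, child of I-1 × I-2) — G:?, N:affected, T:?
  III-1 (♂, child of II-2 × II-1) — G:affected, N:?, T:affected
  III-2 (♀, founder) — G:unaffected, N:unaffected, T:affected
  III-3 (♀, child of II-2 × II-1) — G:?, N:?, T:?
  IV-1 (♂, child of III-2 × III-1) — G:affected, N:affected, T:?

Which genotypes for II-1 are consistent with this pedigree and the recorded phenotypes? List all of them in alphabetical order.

II-1 ∈ {Gg NN tt, Gg Nn tt, gg NN tt, gg Nn tt}

G/I-1 un ·: gg
G/I-2 aff ·: Gg|GG
G/II-1 ? I-1×I-2: gg|Gg
G/II-2 aff ·: Gg|GG
G/II-3 aff I-1×I-2: Gg
G/II-4 ? I-1×I-2: gg|Gg
G/III-1 aff II-2×II-1: Gg|GG
G/III-2 un ·: gg
G/III-3 ? II-2×II-1: gg|Gg|GG
G/IV-1 aff III-2×III-1: Gg
⇒ G over [I-1,I-2,II-1,II-2,II-3,II-4,III-1,III-2,III-3,IV-1]: 36 consistent
N/I-1 aff ·: Nn|NN
N/I-2 ? ·: nn|Nn|NN
N/II-1 aff I-1×I-2: Nn|NN
N/II-2 ? ·: nn|Nn|NN
N/II-3 aff I-1×I-2: Nn|NN
N/II-4 aff I-1×I-2: Nn|NN
N/III-1 ? II-2×II-1: Nn|NN
N/III-2 un ·: nn
N/III-3 ? II-2×II-1: nn|Nn|NN
N/IV-1 aff III-2×III-1: Nn
⇒ N over [I-1,I-2,II-1,II-2,II-3,II-4,III-1,III-2,III-3,IV-1]: 246 consistent
T/I-1 aff ·: Tt
T/I-2 un ·: tt
T/II-1 un I-1×I-2: tt
T/II-2 aff ·: Tt|TT
T/II-3 aff I-1×I-2: Tt
T/II-4 ? I-1×I-2: tt|Tt
T/III-1 aff II-2×II-1: Tt
T/III-2 aff ·: Tt|TT
T/III-3 ? II-2×II-1: tt|Tt
T/IV-1 ? III-2×III-1: tt|Tt|TT
⇒ T over [I-1,I-2,II-1,II-2,II-3,II-4,III-1,III-2,III-3,IV-1]: 30 consistent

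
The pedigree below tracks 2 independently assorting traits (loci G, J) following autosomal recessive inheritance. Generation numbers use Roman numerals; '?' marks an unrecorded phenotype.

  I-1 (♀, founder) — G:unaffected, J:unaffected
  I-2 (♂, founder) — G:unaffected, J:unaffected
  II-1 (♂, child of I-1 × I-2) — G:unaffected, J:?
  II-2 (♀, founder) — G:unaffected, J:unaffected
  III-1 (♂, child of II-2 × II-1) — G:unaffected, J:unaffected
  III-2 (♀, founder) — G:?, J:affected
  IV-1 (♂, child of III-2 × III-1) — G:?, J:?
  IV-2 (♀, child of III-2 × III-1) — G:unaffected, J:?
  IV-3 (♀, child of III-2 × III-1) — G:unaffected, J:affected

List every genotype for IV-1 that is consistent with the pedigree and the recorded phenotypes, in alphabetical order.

IV-1 ∈ {GG Jj, GG jj, Gg Jj, Gg jj, gg Jj, gg jj}

G/I-1 un ·: GG|Gg
G/I-2 un ·: GG|Gg
G/II-1 un I-1×I-2: GG|Gg
G/II-2 un ·: GG|Gg
G/III-1 un II-2×II-1: GG|Gg
G/III-2 ? ·: GG|Gg|gg
G/IV-1 ? III-2×III-1: GG|Gg|gg
G/IV-2 un III-2×III-1: GG|Gg
G/IV-3 un III-2×III-1: GG|Gg
⇒ G over [I-1,I-2,II-1,II-2,III-1,III-2,IV-1,IV-2,IV-3]: 360 consistent
J/I-1 un ·: JJ|Jj
J/I-2 un ·: JJ|Jj
J/II-1 ? I-1×I-2: JJ|Jj|jj
J/II-2 un ·: JJ|Jj
J/III-1 un II-2×II-1: Jj
J/III-2 aff ·: jj
J/IV-1 ? III-2×III-1: Jj|jj
J/IV-2 ? III-2×III-1: Jj|jj
J/IV-3 aff III-2×III-1: jj
⇒ J over [I-1,I-2,II-1,II-2,III-1,III-2,IV-1,IV-2,IV-3]: 48 consistent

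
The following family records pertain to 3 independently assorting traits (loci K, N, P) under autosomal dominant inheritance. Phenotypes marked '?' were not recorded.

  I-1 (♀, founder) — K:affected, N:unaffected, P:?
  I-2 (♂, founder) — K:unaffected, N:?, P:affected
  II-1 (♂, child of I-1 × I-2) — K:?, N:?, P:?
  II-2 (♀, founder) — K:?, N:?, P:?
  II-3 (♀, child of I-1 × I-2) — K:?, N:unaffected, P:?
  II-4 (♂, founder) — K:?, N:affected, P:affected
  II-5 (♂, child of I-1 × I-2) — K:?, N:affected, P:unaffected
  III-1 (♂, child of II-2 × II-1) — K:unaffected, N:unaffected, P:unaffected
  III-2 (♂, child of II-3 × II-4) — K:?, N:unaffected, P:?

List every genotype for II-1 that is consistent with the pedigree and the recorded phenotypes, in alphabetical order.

II-1 ∈ {Kk Nn Pp, Kk Nn pp, Kk nn Pp, Kk nn pp, kk Nn Pp, kk Nn pp, kk nn Pp, kk nn pp}

K/I-1 aff ·: Kk|KK
K/I-2 un ·: kk
K/II-1 ? I-1×I-2: kk|Kk
K/II-2 ? ·: kk|Kk
K/II-3 ? I-1×I-2: kk|Kk
K/II-4 ? ·: kk|Kk|KK
K/II-5 ? I-1×I-2: kk|Kk
K/III-1 un II-2×II-1: kk
K/III-2 ? II-3×II-4: kk|Kk|KK
⇒ K over [I-1,I-2,II-1,II-2,II-3,II-4,II-5,III-1,III-2]: 102 consistent
N/I-1 un ·: nn
N/I-2 ? ·: Nn
N/II-1 ? I-1×I-2: nn|Nn
N/II-2 ? ·: nn|Nn
N/II-3 un I-1×I-2: nn
N/II-4 aff ·: Nn
N/II-5 aff I-1×I-2: Nn
N/III-1 un II-2×II-1: nn
N/III-2 un II-3×II-4: nn
⇒ N over [I-1,I-2,II-1,II-2,II-3,II-4,II-5,III-1,III-2]: 4 consistent
P/I-1 ? ·: pp|Pp
P/I-2 aff ·: Pp
P/II-1 ? I-1×I-2: pp|Pp
P/II-2 ? ·: pp|Pp
P/II-3 ? I-1×I-2: pp|Pp|PP
P/II-4 aff ·: Pp|PP
P/II-5 un I-1×I-2: pp
P/III-1 un II-2×II-1: pp
P/III-2 ? II-3×II-4: pp|Pp|PP
⇒ P over [I-1,I-2,II-1,II-2,II-3,II-4,II-5,III-1,III-2]: 76 consistent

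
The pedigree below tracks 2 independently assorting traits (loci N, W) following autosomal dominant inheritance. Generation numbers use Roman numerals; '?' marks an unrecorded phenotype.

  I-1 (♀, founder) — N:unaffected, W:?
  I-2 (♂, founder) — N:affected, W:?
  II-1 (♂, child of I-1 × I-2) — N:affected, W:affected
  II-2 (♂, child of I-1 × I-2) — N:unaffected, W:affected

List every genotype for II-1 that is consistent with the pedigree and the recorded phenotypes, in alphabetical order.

II-1 ∈ {Nn WW, Nn Ww}

N/I-1 un ·: nn
N/I-2 aff ·: Nn
N/II-1 aff I-1×I-2: Nn
N/II-2 un I-1×I-2: nn
⇒ N over [I-1,I-2,II-1,II-2]: 1 consistent
W/I-1 ? ·: ww|Ww|WW
W/I-2 ? ·: ww|Ww|WW
W/II-1 aff I-1×I-2: Ww|WW
W/II-2 aff I-1×I-2: Ww|WW
⇒ W over [I-1,I-2,II-1,II-2]: 17 consistent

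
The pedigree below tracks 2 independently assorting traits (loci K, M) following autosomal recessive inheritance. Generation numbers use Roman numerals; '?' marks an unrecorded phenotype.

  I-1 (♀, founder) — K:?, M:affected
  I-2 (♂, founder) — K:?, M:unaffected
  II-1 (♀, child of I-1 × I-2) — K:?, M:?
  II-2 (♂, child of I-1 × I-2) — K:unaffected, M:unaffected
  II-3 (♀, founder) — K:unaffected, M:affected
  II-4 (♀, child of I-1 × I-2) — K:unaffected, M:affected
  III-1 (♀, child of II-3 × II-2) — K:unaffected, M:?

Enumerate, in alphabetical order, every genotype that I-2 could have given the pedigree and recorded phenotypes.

I-2 ∈ {KK Mm, Kk Mm, kk Mm}

K/I-1 ? ·: KK|Kk|kk
K/I-2 ? ·: KK|Kk|kk
K/II-1 ? I-1×I-2: KK|Kk|kk
K/II-2 un I-1×I-2: KK|Kk
K/II-3 un ·: KK|Kk
K/II-4 un I-1×I-2: KK|Kk
K/III-1 un II-3×II-2: KK|Kk
⇒ K over [I-1,I-2,II-1,II-2,II-3,II-4,III-1]: 125 consistent
M/I-1 aff ·: mm
M/I-2 un ·: Mm
M/II-1 ? I-1×I-2: Mm|mm
M/II-2 un I-1×I-2: Mm
M/II-3 aff ·: mm
M/II-4 aff I-1×I-2: mm
M/III-1 ? II-3×II-2: Mm|mm
⇒ M over [I-1,I-2,II-1,II-2,II-3,II-4,III-1]: 4 consistent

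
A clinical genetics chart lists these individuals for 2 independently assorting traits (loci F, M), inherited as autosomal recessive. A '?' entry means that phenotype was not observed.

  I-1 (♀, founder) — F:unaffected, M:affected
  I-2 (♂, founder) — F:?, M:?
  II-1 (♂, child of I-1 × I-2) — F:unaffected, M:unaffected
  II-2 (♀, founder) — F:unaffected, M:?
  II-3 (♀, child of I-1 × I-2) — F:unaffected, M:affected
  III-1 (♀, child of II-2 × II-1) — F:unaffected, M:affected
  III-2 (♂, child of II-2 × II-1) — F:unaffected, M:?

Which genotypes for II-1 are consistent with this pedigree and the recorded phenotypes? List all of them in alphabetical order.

II-1 ∈ {FF Mm, Ff Mm}

F/I-1 un ·: FF|Ff
F/I-2 ? ·: FF|Ff|ff
F/II-1 un I-1×I-2: FF|Ff
F/II-2 un ·: FF|Ff
F/II-3 un I-1×I-2: FF|Ff
F/III-1 un II-2×II-1: FF|Ff
F/III-2 un II-2×II-1: FF|Ff
⇒ F over [I-1,I-2,II-1,II-2,II-3,III-1,III-2]: 99 consistent
M/I-1 aff ·: mm
M/I-2 ? ·: Mm
M/II-1 un I-1×I-2: Mm
M/II-2 ? ·: Mm|mm
M/II-3 aff I-1×I-2: mm
M/III-1 aff II-2×II-1: mm
M/III-2 ? II-2×II-1: MM|Mm|mm
⇒ M over [I-1,I-2,II-1,II-2,II-3,III-1,III-2]: 5 consistent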